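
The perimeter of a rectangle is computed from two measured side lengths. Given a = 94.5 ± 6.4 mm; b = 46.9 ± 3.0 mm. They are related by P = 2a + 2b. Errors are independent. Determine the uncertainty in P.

14.1 mm

Sums and differences: (δP)² = Σ (cᵢ δxᵢ)².
  (2·δa)² = 164;  (2·δb)² = 36.0
δP = √(200) = 14.1 mm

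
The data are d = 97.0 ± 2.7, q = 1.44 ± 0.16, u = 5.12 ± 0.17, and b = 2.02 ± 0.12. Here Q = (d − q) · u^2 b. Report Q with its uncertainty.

5060 ± 473

Let w = d − q = 95.6. δw = √(δd² + δq²) = √(7.29 + 0.0256) = 2.70, so δw/w = 0.0283.
Q is then a monomial in w, u, b:
δQ/Q = √((δw/w)² + (2·δu/u)² + (1·δb/b)²) = √(0.000801 + 0.00441 + 0.00353) = 0.0935
Q = 5060, so δQ = 0.0935 × 5060 = 473.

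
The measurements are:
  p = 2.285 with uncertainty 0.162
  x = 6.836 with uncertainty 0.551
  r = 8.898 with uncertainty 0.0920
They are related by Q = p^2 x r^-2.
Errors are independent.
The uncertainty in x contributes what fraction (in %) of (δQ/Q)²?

(δQ/Q)² = (2·δp/p)² + (1·δx/x)² + (-2·δr/r)²
  p term: (2×0.0709)² = 0.0201
  x term: (1×0.0806)² = 0.00650
  r term: (-2×0.0103)² = 0.000428
Total = 0.0270. Share from x = 0.00650/0.0270 = 0.240.

24.0%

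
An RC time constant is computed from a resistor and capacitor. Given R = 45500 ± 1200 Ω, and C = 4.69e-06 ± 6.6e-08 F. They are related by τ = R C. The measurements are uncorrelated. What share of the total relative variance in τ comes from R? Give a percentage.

77.8%

(δτ/τ)² = (1·δR/R)² + (1·δC/C)²
  R term: (1×0.0264)² = 0.000696
  C term: (1×0.0141)² = 0.000198
Total = 0.000894. Share from R = 0.000696/0.000894 = 0.778.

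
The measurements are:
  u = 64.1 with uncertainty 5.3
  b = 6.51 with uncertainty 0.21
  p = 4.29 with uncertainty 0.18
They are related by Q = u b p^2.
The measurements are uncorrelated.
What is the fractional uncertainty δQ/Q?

0.122

Q is a product of powers, so relative uncertainties combine in quadrature:
  (1·δu/u)² = (1×0.0827)² = 0.00684;  (1·δb/b)² = (1×0.0323)² = 0.00104;  (2·δp/p)² = (2×0.0420)² = 0.00704
δQ/Q = √(0.0149) = 0.122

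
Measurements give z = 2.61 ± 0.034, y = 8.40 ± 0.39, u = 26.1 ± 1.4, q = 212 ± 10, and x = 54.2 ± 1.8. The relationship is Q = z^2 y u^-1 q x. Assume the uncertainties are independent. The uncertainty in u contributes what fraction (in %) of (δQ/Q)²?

(δQ/Q)² = (2·δz/z)² + (1·δy/y)² + (-1·δu/u)² + (1·δq/q)² + (1·δx/x)²
  z term: (2×0.0130)² = 0.000679
  y term: (1×0.0464)² = 0.00216
  u term: (-1×0.0536)² = 0.00288
  q term: (1×0.0472)² = 0.00222
  x term: (1×0.0332)² = 0.00110
Total = 0.00904. Share from u = 0.00288/0.00904 = 0.318.

31.8%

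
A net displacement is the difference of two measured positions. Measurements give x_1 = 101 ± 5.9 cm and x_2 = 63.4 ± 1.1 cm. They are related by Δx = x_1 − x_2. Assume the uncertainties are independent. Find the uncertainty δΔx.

6.00 cm

Δx is a linear combination, so absolute uncertainties add in quadrature:
  (δx_1)² = 34.8;  (δx_2)² = 1.21
δΔx = √(36.0) = 6.00 cm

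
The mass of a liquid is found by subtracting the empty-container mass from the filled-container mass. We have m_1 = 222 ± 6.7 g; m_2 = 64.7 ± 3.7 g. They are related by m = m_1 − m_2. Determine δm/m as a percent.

m is a linear combination, so absolute uncertainties add in quadrature:
  (δm_1)² = 44.9;  (δm_2)² = 13.7
δm = √(58.6) = 7.65 g
m = 157 g, so δm/m = 7.65/157 = 0.0487.

4.87%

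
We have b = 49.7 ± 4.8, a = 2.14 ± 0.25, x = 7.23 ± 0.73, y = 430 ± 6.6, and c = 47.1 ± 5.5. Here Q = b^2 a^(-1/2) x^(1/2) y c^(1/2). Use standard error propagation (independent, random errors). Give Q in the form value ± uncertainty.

(1.34 ± 0.290) × 10^7

For a monomial Q ∝ b^2, a^(-1/2), x^(1/2), y, c^(1/2), fractional errors add in quadrature:
  (2·δb/b)² = (2×0.0966)² = 0.0373;  (−½·δa/a)² = (-0.5×0.117)² = 0.00341;  (½·δx/x)² = (0.5×0.101)² = 0.00255;  (1·δy/y)² = (1×0.0153)² = 0.000236;  (½·δc/c)² = (0.5×0.117)² = 0.00341
δQ/Q = √(0.0469) = 0.217
Q = 1.34e+07, so δQ = 0.217 × 1.34e+07 = 2.9e+06.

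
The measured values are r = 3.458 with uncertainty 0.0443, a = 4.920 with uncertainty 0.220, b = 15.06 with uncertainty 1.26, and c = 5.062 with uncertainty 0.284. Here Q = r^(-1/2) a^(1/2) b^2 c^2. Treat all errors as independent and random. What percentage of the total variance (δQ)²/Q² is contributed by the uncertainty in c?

30.6%

(δQ/Q)² = (−½·δr/r)² + (½·δa/a)² + (2·δb/b)² + (2·δc/c)²
  r term: (-0.5×0.0128)² = 4.1e-05
  a term: (0.5×0.0447)² = 0.000500
  b term: (2×0.0837)² = 0.0280
  c term: (2×0.0561)² = 0.0126
Total = 0.0411. Share from c = 0.0126/0.0411 = 0.306.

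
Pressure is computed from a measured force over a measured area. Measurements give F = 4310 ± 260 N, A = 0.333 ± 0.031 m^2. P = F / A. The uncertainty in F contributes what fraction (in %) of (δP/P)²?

29.6%

(δP/P)² = (1·δF/F)² + (-1·δA/A)²
  F term: (1×0.0603)² = 0.00364
  A term: (-1×0.0931)² = 0.00867
Total = 0.0123. Share from F = 0.00364/0.0123 = 0.296.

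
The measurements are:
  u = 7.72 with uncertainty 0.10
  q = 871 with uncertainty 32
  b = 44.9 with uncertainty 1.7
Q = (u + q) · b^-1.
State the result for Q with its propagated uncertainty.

19.6 ± 1.03

Let w = u + q = 879. δw = √(δu² + δq²) = √(0.0100 + 1020) = 32.0, so δw/w = 0.0364.
Q is then a monomial in w, b:
δQ/Q = √((δw/w)² + (-1·δb/b)²) = √(0.00133 + 0.00143) = 0.0525
Q = 19.6, so δQ = 0.0525 × 19.6 = 1.03.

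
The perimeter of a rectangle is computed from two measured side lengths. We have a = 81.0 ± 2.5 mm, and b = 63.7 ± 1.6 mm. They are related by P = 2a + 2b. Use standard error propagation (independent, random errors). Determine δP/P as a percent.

2.05%

P is a linear combination, so absolute uncertainties add in quadrature:
  (2·δa)² = 25.0;  (2·δb)² = 10.2
δP = √(35.2) = 5.94 mm
P = 289 mm, so δP/P = 5.94/289 = 0.0205.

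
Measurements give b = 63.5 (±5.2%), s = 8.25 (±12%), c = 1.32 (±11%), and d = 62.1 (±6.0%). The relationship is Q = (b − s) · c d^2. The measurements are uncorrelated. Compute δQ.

Let u = b − s = 55.2. δu = √(δb² + δs²) = √(10.9 + 0.980) = 3.45, so δu/u = 0.0624.
Q is then a monomial in u, c, d:
δQ/Q = √((δu/u)² + (1·δc/c)² + (2·δd/d)²) = √(0.00389 + 0.0121 + 0.0144) = 0.174
Q = 2.81e+05, so δQ = 0.174 × 2.81e+05 = 49000.

49000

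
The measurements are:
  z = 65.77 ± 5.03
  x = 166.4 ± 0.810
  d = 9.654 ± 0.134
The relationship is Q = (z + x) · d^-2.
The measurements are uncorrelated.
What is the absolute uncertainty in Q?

0.0882

Let u = z + x = 232.2. δu = √(δz² + δx²) = √(25.3 + 0.656) = 5.09, so δu/u = 0.0219.
Q is then a monomial in u, d:
δQ/Q = √((δu/u)² + (-2·δd/d)²) = √(0.000482 + 0.000771) = 0.0354
Q = 2.491, so δQ = 0.0354 × 2.491 = 0.0882.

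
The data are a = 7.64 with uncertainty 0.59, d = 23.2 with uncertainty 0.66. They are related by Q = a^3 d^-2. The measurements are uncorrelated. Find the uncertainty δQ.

Relative error in a monomial: (δQ/Q)² = Σ (nᵢ · δxᵢ/xᵢ)².
  (3·δa/a)² = (3×0.0772)² = 0.0537;  (-2·δd/d)² = (-2×0.0284)² = 0.00324
δQ/Q = √(0.0569) = 0.239
Q = 0.829, so δQ = 0.239 × 0.829 = 0.198.

0.198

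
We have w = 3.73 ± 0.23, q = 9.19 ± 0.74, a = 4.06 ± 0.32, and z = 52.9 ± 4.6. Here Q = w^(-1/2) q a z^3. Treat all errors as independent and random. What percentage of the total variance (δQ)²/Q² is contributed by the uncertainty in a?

7.60%

(δQ/Q)² = (−½·δw/w)² + (1·δq/q)² + (1·δa/a)² + (3·δz/z)²
  w term: (-0.5×0.0617)² = 0.000951
  q term: (1×0.0805)² = 0.00648
  a term: (1×0.0788)² = 0.00621
  z term: (3×0.0870)² = 0.0681
Total = 0.0817. Share from a = 0.00621/0.0817 = 0.0760.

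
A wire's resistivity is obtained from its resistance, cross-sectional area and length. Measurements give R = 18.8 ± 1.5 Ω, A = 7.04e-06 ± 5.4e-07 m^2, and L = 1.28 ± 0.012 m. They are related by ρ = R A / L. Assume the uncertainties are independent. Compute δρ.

Each factor contributes (exponent × relative error)² to (δρ/ρ)²:
  (1·δR/R)² = (1×0.0798)² = 0.00637;  (1·δA/A)² = (1×0.0767)² = 0.00588;  (-1·δL/L)² = (-1×0.00937)² = 8.79e-05
δρ/ρ = √(0.0123) = 0.111
ρ = 0.000103 Ω·m, so δρ = 0.111 × 0.000103 = 1.15e-05 Ω·m.

1.15e-05 Ω·m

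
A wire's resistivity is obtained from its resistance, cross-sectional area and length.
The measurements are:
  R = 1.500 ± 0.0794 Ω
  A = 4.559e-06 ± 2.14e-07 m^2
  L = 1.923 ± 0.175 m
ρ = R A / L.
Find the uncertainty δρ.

Since ρ is a product/quotient, work with relative uncertainties:
  (1·δR/R)² = (1×0.0529)² = 0.00280;  (1·δA/A)² = (1×0.0469)² = 0.00220;  (-1·δL/L)² = (-1×0.0910)² = 0.00828
δρ/ρ = √(0.0133) = 0.115
ρ = 3.556e-06 Ω·m, so δρ = 0.115 × 3.556e-06 = 4.1e-07 Ω·m.

4.1e-07 Ω·m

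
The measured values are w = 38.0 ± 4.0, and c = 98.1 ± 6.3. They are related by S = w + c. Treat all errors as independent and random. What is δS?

7.46

Absolute uncertainties add in quadrature for a linear combination:
  (δw)² = 16.0;  (δc)² = 39.7
δS = √(55.7) = 7.46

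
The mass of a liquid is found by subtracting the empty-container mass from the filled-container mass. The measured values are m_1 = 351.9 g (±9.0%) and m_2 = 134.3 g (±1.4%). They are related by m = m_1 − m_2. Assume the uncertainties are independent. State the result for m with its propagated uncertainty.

217.6 ± 31.7 g

Sums and differences: (δm)² = Σ (cᵢ δxᵢ)².
  (δm_1)² = 1000;  (δm_2)² = 3.54
δm = √(1010) = 31.7 g
m = 217.6 g.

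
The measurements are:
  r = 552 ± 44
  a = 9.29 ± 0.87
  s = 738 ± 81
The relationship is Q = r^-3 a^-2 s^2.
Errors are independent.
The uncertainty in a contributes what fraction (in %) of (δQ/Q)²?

25.0%

(δQ/Q)² = (-3·δr/r)² + (-2·δa/a)² + (2·δs/s)²
  r term: (-3×0.0797)² = 0.0572
  a term: (-2×0.0936)² = 0.0351
  s term: (2×0.110)² = 0.0482
Total = 0.140. Share from a = 0.0351/0.140 = 0.250.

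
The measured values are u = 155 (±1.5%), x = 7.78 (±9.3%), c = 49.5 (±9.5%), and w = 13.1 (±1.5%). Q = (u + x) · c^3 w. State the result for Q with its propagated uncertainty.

(2.59 ± 0.739) × 10^8

Let h = u + x = 163. δh = √(δu² + δx²) = √(5.41 + 0.524) = 2.43, so δh/h = 0.0150.
Q is then a monomial in h, c, w:
δQ/Q = √((δh/h)² + (3·δc/c)² + (1·δw/w)²) = √(0.000224 + 0.0812 + 0.000225) = 0.286
Q = 2.59e+08, so δQ = 0.286 × 2.59e+08 = 7.39e+07.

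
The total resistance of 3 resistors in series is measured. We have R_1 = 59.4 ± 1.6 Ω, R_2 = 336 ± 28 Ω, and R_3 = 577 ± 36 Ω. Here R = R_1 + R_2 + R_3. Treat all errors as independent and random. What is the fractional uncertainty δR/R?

Each term contributes (cᵢ δxᵢ)² to (δR)²:
  (δR_1)² = 2.56;  (δR_2)² = 784;  (δR_3)² = 1300
δR = √(2080) = 45.6 Ω
R = 972 Ω, so δR/R = 45.6/972 = 0.0469.

0.0469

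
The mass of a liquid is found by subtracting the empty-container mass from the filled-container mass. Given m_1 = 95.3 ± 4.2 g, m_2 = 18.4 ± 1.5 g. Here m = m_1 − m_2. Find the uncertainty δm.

Sums and differences: (δm)² = Σ (cᵢ δxᵢ)².
  (δm_1)² = 17.6;  (δm_2)² = 2.25
δm = √(19.9) = 4.46 g

4.46 g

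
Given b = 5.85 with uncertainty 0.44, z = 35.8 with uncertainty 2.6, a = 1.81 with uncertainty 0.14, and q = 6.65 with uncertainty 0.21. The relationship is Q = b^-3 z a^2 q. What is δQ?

Since Q is a product/quotient, work with relative uncertainties:
  (-3·δb/b)² = (-3×0.0752)² = 0.0509;  (1·δz/z)² = (1×0.0726)² = 0.00527;  (2·δa/a)² = (2×0.0773)² = 0.0239;  (1·δq/q)² = (1×0.0316)² = 0.000997
δQ/Q = √(0.0811) = 0.285
Q = 3.90, so δQ = 0.285 × 3.90 = 1.11.

1.11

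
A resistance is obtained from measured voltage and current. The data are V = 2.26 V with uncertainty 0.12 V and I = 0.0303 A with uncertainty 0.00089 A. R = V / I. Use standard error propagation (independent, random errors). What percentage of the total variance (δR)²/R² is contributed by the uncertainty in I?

23.4%

(δR/R)² = (1·δV/V)² + (-1·δI/I)²
  V term: (1×0.0531)² = 0.00282
  I term: (-1×0.0294)² = 0.000863
Total = 0.00368. Share from I = 0.000863/0.00368 = 0.234.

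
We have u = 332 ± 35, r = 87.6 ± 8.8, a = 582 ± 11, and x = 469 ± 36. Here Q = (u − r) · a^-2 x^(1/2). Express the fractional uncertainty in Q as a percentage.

15.7%

Let w = u − r = 244. δw = √(δu² + δr²) = √(1220 + 77.4) = 36.1, so δw/w = 0.148.
Q is then a monomial in w, a, x:
δQ/Q = √((δw/w)² + (-2·δa/a)² + (½·δx/x)²) = √(0.0218 + 0.00143 + 0.00147) = 0.157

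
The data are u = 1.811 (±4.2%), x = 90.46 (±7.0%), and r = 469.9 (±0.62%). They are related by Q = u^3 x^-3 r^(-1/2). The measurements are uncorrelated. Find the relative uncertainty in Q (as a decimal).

0.245

Since Q is a product/quotient, work with relative uncertainties:
  (3·δu/u)² = (3×0.0420)² = 0.0159;  (-3·δx/x)² = (-3×0.0700)² = 0.0441;  (−½·δr/r)² = (-0.5×0.00620)² = 9.61e-06
δQ/Q = √(0.0600) = 0.245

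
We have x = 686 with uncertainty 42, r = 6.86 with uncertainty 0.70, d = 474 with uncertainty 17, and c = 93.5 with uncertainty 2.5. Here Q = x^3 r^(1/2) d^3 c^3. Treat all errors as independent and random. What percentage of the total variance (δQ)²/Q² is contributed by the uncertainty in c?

11.8%

(δQ/Q)² = (3·δx/x)² + (½·δr/r)² + (3·δd/d)² + (3·δc/c)²
  x term: (3×0.0612)² = 0.0337
  r term: (0.5×0.102)² = 0.00260
  d term: (3×0.0359)² = 0.0116
  c term: (3×0.0267)² = 0.00643
Total = 0.0543. Share from c = 0.00643/0.0543 = 0.118.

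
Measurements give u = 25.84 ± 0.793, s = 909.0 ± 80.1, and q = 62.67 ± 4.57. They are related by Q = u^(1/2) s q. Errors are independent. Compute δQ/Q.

Relative error in a monomial: (δQ/Q)² = Σ (nᵢ · δxᵢ/xᵢ)².
  (½·δu/u)² = (0.5×0.0307)² = 0.000235;  (1·δs/s)² = (1×0.0881)² = 0.00776;  (1·δq/q)² = (1×0.0729)² = 0.00532
δQ/Q = √(0.0133) = 0.115

0.115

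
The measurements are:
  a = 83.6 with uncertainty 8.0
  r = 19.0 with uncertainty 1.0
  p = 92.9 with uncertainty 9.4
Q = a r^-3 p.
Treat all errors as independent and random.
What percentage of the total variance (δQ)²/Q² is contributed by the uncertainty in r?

(δQ/Q)² = (1·δa/a)² + (-3·δr/r)² + (1·δp/p)²
  a term: (1×0.0957)² = 0.00916
  r term: (-3×0.0526)² = 0.0249
  p term: (1×0.101)² = 0.0102
Total = 0.0443. Share from r = 0.0249/0.0443 = 0.562.

56.2%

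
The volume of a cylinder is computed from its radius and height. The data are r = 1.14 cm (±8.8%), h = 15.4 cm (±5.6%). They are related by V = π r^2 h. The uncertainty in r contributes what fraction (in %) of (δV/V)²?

(δV/V)² = (2·δr/r)² + (1·δh/h)²
  r term: (2×0.0880)² = 0.0310
  h term: (1×0.0560)² = 0.00314
Total = 0.0341. Share from r = 0.0310/0.0341 = 0.908.

90.8%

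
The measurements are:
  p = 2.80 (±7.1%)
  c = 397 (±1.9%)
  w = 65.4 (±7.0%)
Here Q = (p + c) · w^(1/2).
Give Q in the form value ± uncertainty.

3230 ± 129

Let u = p + c = 400. δu = √(δp² + δc²) = √(0.0395 + 56.9) = 7.55, so δu/u = 0.0189.
Q is then a monomial in u, w:
δQ/Q = √((δu/u)² + (½·δw/w)²) = √(0.000356 + 0.00123) = 0.0398
Q = 3230, so δQ = 0.0398 × 3230 = 129.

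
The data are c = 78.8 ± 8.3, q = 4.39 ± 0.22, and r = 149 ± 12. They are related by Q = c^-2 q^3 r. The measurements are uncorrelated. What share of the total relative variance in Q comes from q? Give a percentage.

30.8%

(δQ/Q)² = (-2·δc/c)² + (3·δq/q)² + (1·δr/r)²
  c term: (-2×0.105)² = 0.0444
  q term: (3×0.0501)² = 0.0226
  r term: (1×0.0805)² = 0.00649
Total = 0.0735. Share from q = 0.0226/0.0735 = 0.308.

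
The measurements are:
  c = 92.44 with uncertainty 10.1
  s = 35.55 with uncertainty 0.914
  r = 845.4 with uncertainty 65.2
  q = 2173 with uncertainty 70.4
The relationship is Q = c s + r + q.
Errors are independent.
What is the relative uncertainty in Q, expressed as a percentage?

6.05%

Let p = c·s = 3286. δp/p = √((1·δc/c)² + (1·δs/s)²) = √(0.0119 + 0.000661) = 0.112, so δp = 369.
Q = p + r + q: δQ = √(δp² + δr² + δq²) = √(1.36e+05 + 4250 + 4960) = 381
Q = 6305, so δQ/Q = 381/6305 = 0.0605.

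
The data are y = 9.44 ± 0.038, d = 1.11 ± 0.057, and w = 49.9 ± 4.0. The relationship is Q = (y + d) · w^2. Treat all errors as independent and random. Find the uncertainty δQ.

Let u = y + d = 10.5. δu = √(δy² + δd²) = √(0.00144 + 0.00325) = 0.0685, so δu/u = 0.00649.
Q is then a monomial in u, w:
δQ/Q = √((δu/u)² + (2·δw/w)²) = √(4.22e-05 + 0.0257) = 0.160
Q = 26300, so δQ = 0.160 × 26300 = 4220.

4220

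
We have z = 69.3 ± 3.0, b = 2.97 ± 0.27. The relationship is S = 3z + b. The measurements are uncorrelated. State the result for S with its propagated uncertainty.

Sums and differences: (δS)² = Σ (cᵢ δxᵢ)².
  (3·δz)² = 81.0;  (δb)² = 0.0729
δS = √(81.1) = 9.00
S = 211.

211 ± 9.00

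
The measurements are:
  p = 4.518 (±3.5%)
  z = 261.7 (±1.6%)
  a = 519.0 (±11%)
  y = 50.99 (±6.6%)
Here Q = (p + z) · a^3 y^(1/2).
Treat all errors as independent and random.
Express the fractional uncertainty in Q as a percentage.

Let u = p + z = 266.2. δu = √(δp² + δz²) = √(0.0250 + 17.5) = 4.19, so δu/u = 0.0157.
Q is then a monomial in u, a, y:
δQ/Q = √((δu/u)² + (3·δa/a)² + (½·δy/y)²) = √(0.000248 + 0.109 + 0.00109) = 0.332

33.2%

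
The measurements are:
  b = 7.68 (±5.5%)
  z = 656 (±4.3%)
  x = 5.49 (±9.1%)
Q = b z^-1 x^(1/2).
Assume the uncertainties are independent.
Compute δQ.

0.00229

Since Q is a product/quotient, work with relative uncertainties:
  (1·δb/b)² = (1×0.0550)² = 0.00302;  (-1·δz/z)² = (-1×0.0430)² = 0.00185;  (½·δx/x)² = (0.5×0.0910)² = 0.00207
δQ/Q = √(0.00694) = 0.0833
Q = 0.0274, so δQ = 0.0833 × 0.0274 = 0.00229.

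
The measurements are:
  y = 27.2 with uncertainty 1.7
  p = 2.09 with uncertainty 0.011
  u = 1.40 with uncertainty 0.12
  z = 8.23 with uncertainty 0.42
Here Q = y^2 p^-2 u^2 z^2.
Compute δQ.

5300

Relative error in a monomial: (δQ/Q)² = Σ (nᵢ · δxᵢ/xᵢ)².
  (2·δy/y)² = (2×0.0625)² = 0.0156;  (-2·δp/p)² = (-2×0.00526)² = 0.000111;  (2·δu/u)² = (2×0.0857)² = 0.0294;  (2·δz/z)² = (2×0.0510)² = 0.0104
δQ/Q = √(0.0555) = 0.236
Q = 22500, so δQ = 0.236 × 22500 = 5300.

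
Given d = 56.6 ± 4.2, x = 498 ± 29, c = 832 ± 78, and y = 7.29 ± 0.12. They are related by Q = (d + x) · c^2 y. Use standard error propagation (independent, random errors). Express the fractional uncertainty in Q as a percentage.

Let u = d + x = 555. δu = √(δd² + δx²) = √(17.6 + 841) = 29.3, so δu/u = 0.0528.
Q is then a monomial in u, c, y:
δQ/Q = √((δu/u)² + (2·δc/c)² + (1·δy/y)²) = √(0.00279 + 0.0352 + 0.000271) = 0.195

19.5%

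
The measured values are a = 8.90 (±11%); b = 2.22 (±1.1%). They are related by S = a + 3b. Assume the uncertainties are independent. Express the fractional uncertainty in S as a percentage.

Absolute uncertainties add in quadrature for a linear combination:
  (δa)² = 0.958;  (3·δb)² = 0.00537
δS = √(0.964) = 0.982
S = 15.6, so δS/S = 0.982/15.6 = 0.0631.

6.31%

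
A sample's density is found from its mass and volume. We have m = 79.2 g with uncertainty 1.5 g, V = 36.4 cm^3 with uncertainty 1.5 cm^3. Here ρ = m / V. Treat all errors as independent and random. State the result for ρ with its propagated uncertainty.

For a monomial ρ ∝ m, V^-1, fractional errors add in quadrature:
  (1·δm/m)² = (1×0.0189)² = 0.000359;  (-1·δV/V)² = (-1×0.0412)² = 0.00170
δρ/ρ = √(0.00206) = 0.0454
ρ = 2.18 g/cm^3, so δρ = 0.0454 × 2.18 = 0.0987 g/cm^3.

2.18 ± 0.0987 g/cm^3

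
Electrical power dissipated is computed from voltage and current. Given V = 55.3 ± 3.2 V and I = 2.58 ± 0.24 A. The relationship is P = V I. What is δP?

15.6 W

Each factor contributes (exponent × relative error)² to (δP/P)²:
  (1·δV/V)² = (1×0.0579)² = 0.00335;  (1·δI/I)² = (1×0.0930)² = 0.00865
δP/P = √(0.0120) = 0.110
P = 143 W, so δP = 0.110 × 143 = 15.6 W.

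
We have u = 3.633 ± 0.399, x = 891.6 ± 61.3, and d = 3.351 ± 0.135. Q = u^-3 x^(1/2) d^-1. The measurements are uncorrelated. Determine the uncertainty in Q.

0.0620

Products/powers → add relative errors in quadrature, weighted by exponent:
  (-3·δu/u)² = (-3×0.110)² = 0.109;  (½·δx/x)² = (0.5×0.0688)² = 0.00118;  (-1·δd/d)² = (-1×0.0403)² = 0.00162
δQ/Q = √(0.111) = 0.334
Q = 0.1858, so δQ = 0.334 × 0.1858 = 0.0620.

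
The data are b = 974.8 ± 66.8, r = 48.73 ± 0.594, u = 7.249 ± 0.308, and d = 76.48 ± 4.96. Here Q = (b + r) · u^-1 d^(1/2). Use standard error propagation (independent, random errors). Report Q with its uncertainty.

Let w = b + r = 1024. δw = √(δb² + δr²) = √(4460 + 0.353) = 66.8, so δw/w = 0.0653.
Q is then a monomial in w, u, d:
δQ/Q = √((δw/w)² + (-1·δu/u)² + (½·δd/d)²) = √(0.00426 + 0.00181 + 0.00105) = 0.0844
Q = 1235, so δQ = 0.0844 × 1235 = 104.

1235 ± 104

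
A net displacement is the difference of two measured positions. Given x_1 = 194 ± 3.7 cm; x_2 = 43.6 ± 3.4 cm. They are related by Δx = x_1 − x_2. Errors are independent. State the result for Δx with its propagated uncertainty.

150 ± 5.02 cm

Absolute uncertainties add in quadrature for a linear combination:
  (δx_1)² = 13.7;  (δx_2)² = 11.6
δΔx = √(25.2) = 5.02 cm
Δx = 150 cm.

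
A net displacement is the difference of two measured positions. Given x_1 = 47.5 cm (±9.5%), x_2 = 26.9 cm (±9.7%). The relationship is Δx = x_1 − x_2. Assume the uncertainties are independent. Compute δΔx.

5.21 cm

For a sum/difference, combine absolute errors in quadrature:
  (δx_1)² = 20.4;  (δx_2)² = 6.81
δΔx = √(27.2) = 5.21 cm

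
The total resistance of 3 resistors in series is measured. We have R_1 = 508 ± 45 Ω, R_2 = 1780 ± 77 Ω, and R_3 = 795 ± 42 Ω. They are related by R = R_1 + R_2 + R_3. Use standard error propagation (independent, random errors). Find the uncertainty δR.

Absolute uncertainties add in quadrature for a linear combination:
  (δR_1)² = 2020;  (δR_2)² = 5930;  (δR_3)² = 1760
δR = √(9720) = 98.6 Ω

98.6 Ω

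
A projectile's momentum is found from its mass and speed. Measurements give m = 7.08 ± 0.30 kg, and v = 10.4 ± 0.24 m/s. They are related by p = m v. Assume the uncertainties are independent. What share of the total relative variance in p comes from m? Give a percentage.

77.1%

(δp/p)² = (1·δm/m)² + (1·δv/v)²
  m term: (1×0.0424)² = 0.00180
  v term: (1×0.0231)² = 0.000533
Total = 0.00233. Share from m = 0.00180/0.00233 = 0.771.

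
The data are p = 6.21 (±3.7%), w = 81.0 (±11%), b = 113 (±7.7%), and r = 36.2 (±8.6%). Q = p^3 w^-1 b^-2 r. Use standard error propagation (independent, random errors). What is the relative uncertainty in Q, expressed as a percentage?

Products/powers → add relative errors in quadrature, weighted by exponent:
  (3·δp/p)² = (3×0.0370)² = 0.0123;  (-1·δw/w)² = (-1×0.110)² = 0.0121;  (-2·δb/b)² = (-2×0.0770)² = 0.0237;  (1·δr/r)² = (1×0.0860)² = 0.00740
δQ/Q = √(0.0555) = 0.236

23.6%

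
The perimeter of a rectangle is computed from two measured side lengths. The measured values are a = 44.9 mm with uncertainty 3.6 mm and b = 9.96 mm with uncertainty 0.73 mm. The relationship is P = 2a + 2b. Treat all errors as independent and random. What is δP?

7.35 mm

Sums and differences: (δP)² = Σ (cᵢ δxᵢ)².
  (2·δa)² = 51.8;  (2·δb)² = 2.13
δP = √(54.0) = 7.35 mm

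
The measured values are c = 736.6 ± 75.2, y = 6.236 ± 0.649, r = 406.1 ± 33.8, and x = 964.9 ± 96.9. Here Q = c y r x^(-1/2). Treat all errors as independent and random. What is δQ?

Products/powers → add relative errors in quadrature, weighted by exponent:
  (1·δc/c)² = (1×0.102)² = 0.0104;  (1·δy/y)² = (1×0.104)² = 0.0108;  (1·δr/r)² = (1×0.0832)² = 0.00693;  (−½·δx/x)² = (-0.5×0.100)² = 0.00252
δQ/Q = √(0.0307) = 0.175
Q = 60050, so δQ = 0.175 × 60050 = 10500.

10500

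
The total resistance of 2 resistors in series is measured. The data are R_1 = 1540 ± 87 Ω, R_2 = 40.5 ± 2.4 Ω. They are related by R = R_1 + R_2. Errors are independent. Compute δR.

87.0 Ω

Sums and differences: (δR)² = Σ (cᵢ δxᵢ)².
  (δR_1)² = 7570;  (δR_2)² = 5.76
δR = √(7570) = 87.0 Ω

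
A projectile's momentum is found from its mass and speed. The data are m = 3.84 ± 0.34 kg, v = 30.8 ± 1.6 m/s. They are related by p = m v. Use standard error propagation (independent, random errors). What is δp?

p is a product of powers, so relative uncertainties combine in quadrature:
  (1·δm/m)² = (1×0.0885)² = 0.00784;  (1·δv/v)² = (1×0.0519)² = 0.00270
δp/p = √(0.0105) = 0.103
p = 118 kg·m/s, so δp = 0.103 × 118 = 12.1 kg·m/s.

12.1 kg·m/s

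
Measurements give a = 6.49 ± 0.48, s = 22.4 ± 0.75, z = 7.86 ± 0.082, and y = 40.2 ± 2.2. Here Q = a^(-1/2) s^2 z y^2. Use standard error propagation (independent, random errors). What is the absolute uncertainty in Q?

Q is a product of powers, so relative uncertainties combine in quadrature:
  (−½·δa/a)² = (-0.5×0.0740)² = 0.00137;  (2·δs/s)² = (2×0.0335)² = 0.00448;  (1·δz/z)² = (1×0.0104)² = 0.000109;  (2·δy/y)² = (2×0.0547)² = 0.0120
δQ/Q = √(0.0179) = 0.134
Q = 2.5e+06, so δQ = 0.134 × 2.5e+06 = 3.35e+05.

3.35e+05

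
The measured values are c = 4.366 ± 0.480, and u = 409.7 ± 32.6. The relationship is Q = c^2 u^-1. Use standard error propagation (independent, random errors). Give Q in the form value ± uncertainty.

Q is a product of powers, so relative uncertainties combine in quadrature:
  (2·δc/c)² = (2×0.110)² = 0.0483;  (-1·δu/u)² = (-1×0.0796)² = 0.00633
δQ/Q = √(0.0547) = 0.234
Q = 0.04653, so δQ = 0.234 × 0.04653 = 0.0109.

0.04653 ± 0.0109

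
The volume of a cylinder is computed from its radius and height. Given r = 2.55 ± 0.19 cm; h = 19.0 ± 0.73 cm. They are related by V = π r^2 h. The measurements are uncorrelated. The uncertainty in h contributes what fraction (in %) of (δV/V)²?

6.23%

(δV/V)² = (2·δr/r)² + (1·δh/h)²
  r term: (2×0.0745)² = 0.0222
  h term: (1×0.0384)² = 0.00148
Total = 0.0237. Share from h = 0.00148/0.0237 = 0.0623.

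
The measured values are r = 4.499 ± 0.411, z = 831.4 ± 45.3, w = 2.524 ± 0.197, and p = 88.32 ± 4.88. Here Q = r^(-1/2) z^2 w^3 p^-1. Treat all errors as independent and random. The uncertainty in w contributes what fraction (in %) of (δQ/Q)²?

76.3%

(δQ/Q)² = (−½·δr/r)² + (2·δz/z)² + (3·δw/w)² + (-1·δp/p)²
  r term: (-0.5×0.0914)² = 0.00209
  z term: (2×0.0545)² = 0.0119
  w term: (3×0.0781)² = 0.0548
  p term: (-1×0.0553)² = 0.00305
Total = 0.0718. Share from w = 0.0548/0.0718 = 0.763.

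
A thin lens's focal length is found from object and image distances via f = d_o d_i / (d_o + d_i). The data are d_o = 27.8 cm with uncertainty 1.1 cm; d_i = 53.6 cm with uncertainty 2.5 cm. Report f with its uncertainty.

∂f/∂d_o = (d_i/(d_o+d_i))² = 0.434;  ∂f/∂d_i = (d_o/(d_o+d_i))² = 0.117
δf = √((∂f/∂d_o · δd_o)² + (∂f/∂d_i · δd_i)²) = √(0.227 + 0.0850) = 0.559 cm
f = 18.3 cm.

18.3 ± 0.559 cm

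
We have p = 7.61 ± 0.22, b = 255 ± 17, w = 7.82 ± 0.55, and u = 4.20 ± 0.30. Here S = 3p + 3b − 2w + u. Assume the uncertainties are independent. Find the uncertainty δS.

51.0

Sums and differences: (δS)² = Σ (cᵢ δxᵢ)².
  (3·δp)² = 0.436;  (3·δb)² = 2600;  (2·δw)² = 1.21;  (δu)² = 0.0900
δS = √(2600) = 51.0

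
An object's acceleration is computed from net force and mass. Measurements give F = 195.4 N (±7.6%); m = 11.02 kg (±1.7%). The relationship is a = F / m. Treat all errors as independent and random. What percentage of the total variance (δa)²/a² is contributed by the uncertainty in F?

95.2%

(δa/a)² = (1·δF/F)² + (-1·δm/m)²
  F term: (1×0.0760)² = 0.00578
  m term: (-1×0.0170)² = 0.000289
Total = 0.00607. Share from F = 0.00578/0.00607 = 0.952.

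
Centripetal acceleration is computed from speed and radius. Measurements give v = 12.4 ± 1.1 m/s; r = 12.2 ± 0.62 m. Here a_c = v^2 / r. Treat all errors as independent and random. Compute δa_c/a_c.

Products/powers → add relative errors in quadrature, weighted by exponent:
  (2·δv/v)² = (2×0.0887)² = 0.0315;  (-1·δr/r)² = (-1×0.0508)² = 0.00258
δa_c/a_c = √(0.0341) = 0.185

0.185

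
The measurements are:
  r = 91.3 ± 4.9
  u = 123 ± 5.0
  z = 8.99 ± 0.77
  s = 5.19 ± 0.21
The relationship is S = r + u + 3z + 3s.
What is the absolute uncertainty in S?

For a sum/difference, combine absolute errors in quadrature:
  (δr)² = 24.0;  (δu)² = 25.0;  (3·δz)² = 5.34;  (3·δs)² = 0.397
δS = √(54.7) = 7.40

7.40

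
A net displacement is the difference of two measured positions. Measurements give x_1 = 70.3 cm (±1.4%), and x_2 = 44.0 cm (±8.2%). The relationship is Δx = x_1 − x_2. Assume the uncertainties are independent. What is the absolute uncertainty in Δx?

3.74 cm

Each term contributes (cᵢ δxᵢ)² to (δΔx)²:
  (δx_1)² = 0.969;  (δx_2)² = 13.0
δΔx = √(14.0) = 3.74 cm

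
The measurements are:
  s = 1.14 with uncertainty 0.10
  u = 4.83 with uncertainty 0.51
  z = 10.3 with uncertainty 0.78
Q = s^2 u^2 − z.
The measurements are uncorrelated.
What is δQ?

Let p = s^2·u^2 = 30.3. δp/p = √((2·δs/s)² + (2·δu/u)²) = √(0.0308 + 0.0446) = 0.275, so δp = 8.32.
Q = p − z: δQ = √(δp² + δz²) = √(69.3 + 0.608) = 8.36

8.36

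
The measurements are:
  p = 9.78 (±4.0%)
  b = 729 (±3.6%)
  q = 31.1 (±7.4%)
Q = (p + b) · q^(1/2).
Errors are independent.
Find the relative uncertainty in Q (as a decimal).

0.0513

Let u = p + b = 739. δu = √(δp² + δb²) = √(0.153 + 689) = 26.2, so δu/u = 0.0355.
Q is then a monomial in u, q:
δQ/Q = √((δu/u)² + (½·δq/q)²) = √(0.00126 + 0.00137) = 0.0513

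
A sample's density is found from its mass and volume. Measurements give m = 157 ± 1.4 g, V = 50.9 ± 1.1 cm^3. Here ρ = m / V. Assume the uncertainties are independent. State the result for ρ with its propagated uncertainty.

Products/powers → add relative errors in quadrature, weighted by exponent:
  (1·δm/m)² = (1×0.00892)² = 7.95e-05;  (-1·δV/V)² = (-1×0.0216)² = 0.000467
δρ/ρ = √(0.000547) = 0.0234
ρ = 3.08 g/cm^3, so δρ = 0.0234 × 3.08 = 0.0721 g/cm^3.

3.08 ± 0.0721 g/cm^3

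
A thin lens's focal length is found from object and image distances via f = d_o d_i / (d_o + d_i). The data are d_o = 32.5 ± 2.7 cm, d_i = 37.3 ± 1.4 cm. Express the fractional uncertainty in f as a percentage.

4.77%

∂f/∂d_o = (d_i/(d_o+d_i))² = 0.286;  ∂f/∂d_i = (d_o/(d_o+d_i))² = 0.217
δf = √((∂f/∂d_o · δd_o)² + (∂f/∂d_i · δd_i)²) = √(0.594 + 0.0921) = 0.829 cm
f = 17.4 cm, so δf/f = 0.829/17.4 = 0.0477.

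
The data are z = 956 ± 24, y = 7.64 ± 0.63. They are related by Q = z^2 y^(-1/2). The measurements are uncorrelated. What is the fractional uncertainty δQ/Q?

Each factor contributes (exponent × relative error)² to (δQ/Q)²:
  (2·δz/z)² = (2×0.0251)² = 0.00252;  (−½·δy/y)² = (-0.5×0.0825)² = 0.00170
δQ/Q = √(0.00422) = 0.0650

0.0650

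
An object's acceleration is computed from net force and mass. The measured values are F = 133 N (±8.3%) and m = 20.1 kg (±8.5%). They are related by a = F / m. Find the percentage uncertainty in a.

11.9%

Since a is a product/quotient, work with relative uncertainties:
  (1·δF/F)² = (1×0.0830)² = 0.00689;  (-1·δm/m)² = (-1×0.0850)² = 0.00723
δa/a = √(0.0141) = 0.119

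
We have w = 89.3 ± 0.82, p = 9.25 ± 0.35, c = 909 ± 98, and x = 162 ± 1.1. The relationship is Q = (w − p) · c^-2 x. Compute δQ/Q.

0.216

Let u = w − p = 80.0. δu = √(δw² + δp²) = √(0.672 + 0.122) = 0.892, so δu/u = 0.0111.
Q is then a monomial in u, c, x:
δQ/Q = √((δu/u)² + (-2·δc/c)² + (1·δx/x)²) = √(0.000124 + 0.0465 + 4.61e-05) = 0.216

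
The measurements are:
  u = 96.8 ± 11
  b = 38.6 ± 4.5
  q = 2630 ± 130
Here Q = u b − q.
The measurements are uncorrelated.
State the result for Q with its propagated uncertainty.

Let p = u·b = 3740. δp/p = √((1·δu/u)² + (1·δb/b)²) = √(0.0129 + 0.0136) = 0.163, so δp = 608.
Q = p − q: δQ = √(δp² + δq²) = √(3.7e+05 + 16900) = 622
Q = 1110.

1110 ± 622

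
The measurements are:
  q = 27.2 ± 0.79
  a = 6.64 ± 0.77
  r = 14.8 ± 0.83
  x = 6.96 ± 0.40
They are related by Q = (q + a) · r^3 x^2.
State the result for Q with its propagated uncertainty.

(5.31 ± 1.10) × 10^6

Let u = q + a = 33.8. δu = √(δq² + δa²) = √(0.624 + 0.593) = 1.10, so δu/u = 0.0326.
Q is then a monomial in u, r, x:
δQ/Q = √((δu/u)² + (3·δr/r)² + (2·δx/x)²) = √(0.00106 + 0.0283 + 0.0132) = 0.206
Q = 5.31e+06, so δQ = 0.206 × 5.31e+06 = 1.1e+06.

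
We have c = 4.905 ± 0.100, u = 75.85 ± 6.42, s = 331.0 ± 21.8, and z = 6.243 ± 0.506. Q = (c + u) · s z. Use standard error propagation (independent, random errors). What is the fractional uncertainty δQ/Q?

0.131

Let w = c + u = 80.75. δw = √(δc² + δu²) = √(0.0100 + 41.2) = 6.42, so δw/w = 0.0795.
Q is then a monomial in w, s, z:
δQ/Q = √((δw/w)² + (1·δs/s)² + (1·δz/z)²) = √(0.00632 + 0.00434 + 0.00657) = 0.131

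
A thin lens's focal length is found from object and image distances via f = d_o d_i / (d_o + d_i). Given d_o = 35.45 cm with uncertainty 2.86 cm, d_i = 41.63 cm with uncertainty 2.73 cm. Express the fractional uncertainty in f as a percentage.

5.30%

∂f/∂d_o = (d_i/(d_o+d_i))² = 0.292;  ∂f/∂d_i = (d_o/(d_o+d_i))² = 0.212
δf = √((∂f/∂d_o · δd_o)² + (∂f/∂d_i · δd_i)²) = √(0.696 + 0.333) = 1.01 cm
f = 19.15 cm, so δf/f = 1.01/19.15 = 0.0530.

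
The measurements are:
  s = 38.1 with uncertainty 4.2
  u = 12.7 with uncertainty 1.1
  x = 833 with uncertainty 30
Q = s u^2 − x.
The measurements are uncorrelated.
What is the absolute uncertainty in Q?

Let p = s·u^2 = 6150. δp/p = √((1·δs/s)² + (2·δu/u)²) = √(0.0122 + 0.0300) = 0.205, so δp = 1260.
Q = p − x: δQ = √(δp² + δx²) = √(1.59e+06 + 900) = 1260

1260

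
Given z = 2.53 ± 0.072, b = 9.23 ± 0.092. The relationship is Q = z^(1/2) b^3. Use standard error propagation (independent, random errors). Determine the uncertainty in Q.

41.4

Each factor contributes (exponent × relative error)² to (δQ/Q)²:
  (½·δz/z)² = (0.5×0.0285)² = 0.000202;  (3·δb/b)² = (3×0.00997)² = 0.000894
δQ/Q = √(0.00110) = 0.0331
Q = 1250, so δQ = 0.0331 × 1250 = 41.4.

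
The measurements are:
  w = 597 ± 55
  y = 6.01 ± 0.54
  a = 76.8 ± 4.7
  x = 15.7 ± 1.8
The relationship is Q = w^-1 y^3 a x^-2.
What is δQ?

0.0420

For a monomial Q ∝ w^-1, y^3, a, x^-2, fractional errors add in quadrature:
  (-1·δw/w)² = (-1×0.0921)² = 0.00849;  (3·δy/y)² = (3×0.0899)² = 0.0727;  (1·δa/a)² = (1×0.0612)² = 0.00375;  (-2·δx/x)² = (-2×0.115)² = 0.0526
δQ/Q = √(0.137) = 0.371
Q = 0.113, so δQ = 0.371 × 0.113 = 0.0420.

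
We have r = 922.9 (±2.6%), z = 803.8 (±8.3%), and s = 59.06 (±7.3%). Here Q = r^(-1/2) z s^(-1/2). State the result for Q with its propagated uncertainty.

Each factor contributes (exponent × relative error)² to (δQ/Q)²:
  (−½·δr/r)² = (-0.5×0.0260)² = 0.000169;  (1·δz/z)² = (1×0.0830)² = 0.00689;  (−½·δs/s)² = (-0.5×0.0730)² = 0.00133
δQ/Q = √(0.00839) = 0.0916
Q = 3.443, so δQ = 0.0916 × 3.443 = 0.315.

3.443 ± 0.315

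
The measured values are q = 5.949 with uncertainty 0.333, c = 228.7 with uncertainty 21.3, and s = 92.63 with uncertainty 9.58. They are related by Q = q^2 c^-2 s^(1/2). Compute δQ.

Q is a product of powers, so relative uncertainties combine in quadrature:
  (2·δq/q)² = (2×0.0560)² = 0.0125;  (-2·δc/c)² = (-2×0.0931)² = 0.0347;  (½·δs/s)² = (0.5×0.103)² = 0.00267
δQ/Q = √(0.0499) = 0.223
Q = 0.006512, so δQ = 0.223 × 0.006512 = 0.00145.

0.00145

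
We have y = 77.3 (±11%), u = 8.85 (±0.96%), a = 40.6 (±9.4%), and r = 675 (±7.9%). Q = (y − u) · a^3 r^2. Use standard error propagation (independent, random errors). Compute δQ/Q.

Let w = y − u = 68.5. δw = √(δy² + δu²) = √(72.3 + 0.00722) = 8.50, so δw/w = 0.124.
Q is then a monomial in w, a, r:
δQ/Q = √((δw/w)² + (3·δa/a)² + (2·δr/r)²) = √(0.0154 + 0.0795 + 0.0250) = 0.346

0.346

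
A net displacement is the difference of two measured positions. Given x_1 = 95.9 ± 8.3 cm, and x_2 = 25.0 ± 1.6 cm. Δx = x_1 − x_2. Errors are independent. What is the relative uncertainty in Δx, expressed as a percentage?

Sums and differences: (δΔx)² = Σ (cᵢ δxᵢ)².
  (δx_1)² = 68.9;  (δx_2)² = 2.56
δΔx = √(71.5) = 8.45 cm
Δx = 70.9 cm, so δΔx/Δx = 8.45/70.9 = 0.119.

11.9%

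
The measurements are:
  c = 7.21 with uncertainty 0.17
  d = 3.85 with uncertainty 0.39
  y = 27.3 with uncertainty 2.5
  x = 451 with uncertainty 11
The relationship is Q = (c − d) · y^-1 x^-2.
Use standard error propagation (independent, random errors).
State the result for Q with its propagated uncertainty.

Let u = c − d = 3.36. δu = √(δc² + δd²) = √(0.0289 + 0.152) = 0.425, so δu/u = 0.127.
Q is then a monomial in u, y, x:
δQ/Q = √((δu/u)² + (-1·δy/y)² + (-2·δx/x)²) = √(0.0160 + 0.00839 + 0.00238) = 0.164
Q = 6.05e-07, so δQ = 0.164 × 6.05e-07 = 9.91e-08.

(6.05 ± 0.991) × 10^-7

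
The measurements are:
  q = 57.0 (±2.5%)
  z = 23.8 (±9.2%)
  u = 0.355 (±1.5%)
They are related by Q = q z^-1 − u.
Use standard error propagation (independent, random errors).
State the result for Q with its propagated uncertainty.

Let p = q·z^-1 = 2.39. δp/p = √((1·δq/q)² + (-1·δz/z)²) = √(0.000625 + 0.00846) = 0.0953, so δp = 0.228.
Q = p − u: δQ = √(δp² + δu²) = √(0.0521 + 2.84e-05) = 0.228
Q = 2.04.

2.04 ± 0.228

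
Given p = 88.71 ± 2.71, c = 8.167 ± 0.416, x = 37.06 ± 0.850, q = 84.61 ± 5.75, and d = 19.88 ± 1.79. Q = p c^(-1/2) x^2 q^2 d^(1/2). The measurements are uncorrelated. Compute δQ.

2.12e+08

Relative error in a monomial: (δQ/Q)² = Σ (nᵢ · δxᵢ/xᵢ)².
  (1·δp/p)² = (1×0.0305)² = 0.000933;  (−½·δc/c)² = (-0.5×0.0509)² = 0.000649;  (2·δx/x)² = (2×0.0229)² = 0.00210;  (2·δq/q)² = (2×0.0680)² = 0.0185;  (½·δd/d)² = (0.5×0.0900)² = 0.00203
δQ/Q = √(0.0242) = 0.156
Q = 1.361e+09, so δQ = 0.156 × 1.361e+09 = 2.12e+08.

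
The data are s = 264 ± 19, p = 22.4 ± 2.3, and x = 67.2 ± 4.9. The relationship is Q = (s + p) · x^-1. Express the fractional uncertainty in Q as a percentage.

9.89%

Let u = s + p = 286. δu = √(δs² + δp²) = √(361 + 5.29) = 19.1, so δu/u = 0.0668.
Q is then a monomial in u, x:
δQ/Q = √((δu/u)² + (-1·δx/x)²) = √(0.00447 + 0.00532) = 0.0989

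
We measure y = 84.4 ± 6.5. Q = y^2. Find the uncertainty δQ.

1100

Since Q is a product/quotient, work with relative uncertainties:
  (2·δy/y)² = (2×0.0770)² = 0.0237
δQ/Q = √(0.0237) = 0.154
Q = 7120, so δQ = 0.154 × 7120 = 1100.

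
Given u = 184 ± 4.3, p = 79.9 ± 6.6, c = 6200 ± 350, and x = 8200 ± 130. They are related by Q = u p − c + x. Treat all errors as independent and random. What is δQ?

Let w = u·p = 14700. δw/w = √((1·δu/u)² + (1·δp/p)²) = √(0.000546 + 0.00682) = 0.0858, so δw = 1260.
Q = w − c + x: δQ = √(δw² + δc² + δx²) = √(1.59e+06 + 1.22e+05 + 16900) = 1320

1320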